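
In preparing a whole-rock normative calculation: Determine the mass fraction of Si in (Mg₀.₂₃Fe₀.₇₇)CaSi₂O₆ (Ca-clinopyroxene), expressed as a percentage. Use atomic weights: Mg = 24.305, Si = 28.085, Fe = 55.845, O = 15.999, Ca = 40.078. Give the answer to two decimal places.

M((Mg₀.₂₃Fe₀.₇₇)CaSi₂O₆) = 240.833 g/mol.
Si contributes 2 × 28.085 = 56.170 g per mole.
56.170/240.833 = 0.2332 → 23.32%.

23.32 weight percent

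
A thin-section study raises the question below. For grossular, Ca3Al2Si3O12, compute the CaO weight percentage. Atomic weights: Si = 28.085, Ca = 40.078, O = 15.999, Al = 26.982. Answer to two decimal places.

Formula mass = 450.441 g/mol.
3 Ca → 3.0000 mol CaO per formula unit; M(CaO) = 56.077, so CaO mass = 168.231 g.
168.231/450.441 × 100 = 37.35 wt%.

37.35 wt%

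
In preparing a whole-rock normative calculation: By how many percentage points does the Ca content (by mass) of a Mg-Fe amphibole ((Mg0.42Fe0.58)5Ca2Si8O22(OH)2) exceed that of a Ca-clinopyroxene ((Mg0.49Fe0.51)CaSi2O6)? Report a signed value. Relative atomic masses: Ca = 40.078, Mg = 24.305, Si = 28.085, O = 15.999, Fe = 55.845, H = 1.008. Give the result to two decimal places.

M((Mg0.42Fe0.58)5Ca2Si8O22(OH)2) = 903.819 g/mol, so wt% Ca = 80.156/903.819 × 100 = 8.87%.
M((Mg0.49Fe0.51)CaSi2O6) = 232.632 g/mol, so wt% Ca = 40.078/232.632 × 100 = 17.23%.
8.87 − 17.23 = -8.36 pp.

-8.36 percentage points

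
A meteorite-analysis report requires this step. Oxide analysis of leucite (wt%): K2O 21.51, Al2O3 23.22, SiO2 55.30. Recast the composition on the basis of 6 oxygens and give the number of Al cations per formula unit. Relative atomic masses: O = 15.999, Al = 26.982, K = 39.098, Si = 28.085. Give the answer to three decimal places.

0.993 Al apfu

K2O (M=94.195): mol = 0.22836; K = 0.45672, O = 0.22836.
Al2O3 (M=101.961): mol = 0.22773; Al = 0.45546, O = 0.68319.
SiO2 (M=60.083): mol = 0.92039; Si = 0.92039, O = 1.84078.
ΣO = 2.75233; factor = 6/ΣO = 2.17997.
Al apfu = 0.45546 × 2.17997 = 0.993.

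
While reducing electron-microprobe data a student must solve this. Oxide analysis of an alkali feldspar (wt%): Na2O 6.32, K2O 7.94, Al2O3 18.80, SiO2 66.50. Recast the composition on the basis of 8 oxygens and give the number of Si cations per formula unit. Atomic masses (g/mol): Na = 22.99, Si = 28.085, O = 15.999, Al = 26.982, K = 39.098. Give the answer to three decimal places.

Na2O: 6.32/61.979 = 0.10197 mol → 0.20394 mol Na, 0.10197 mol O.
K2O: 7.94/94.195 = 0.08429 mol → 0.16858 mol K, 0.08429 mol O.
Al2O3: 18.80/101.961 = 0.18438 mol → 0.36876 mol Al, 0.55314 mol O.
SiO2: 66.50/60.083 = 1.10680 mol → 1.10680 mol Si, 2.21360 mol O.
Total oxygen = 2.95300 mol. Normalization factor = 8/2.95300 = 2.70911.
Si per 8 O = 1.10680 × 2.70911 = 2.998.

2.998 Si apfu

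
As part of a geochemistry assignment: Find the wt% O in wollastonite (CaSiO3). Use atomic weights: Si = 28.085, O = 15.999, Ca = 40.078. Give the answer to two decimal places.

M(CaSiO3) = 116.160 g/mol.
O contributes 3 × 15.999 = 47.997 g per mole.
47.997/116.160 = 0.4132 → 41.32%.

41.32 wt%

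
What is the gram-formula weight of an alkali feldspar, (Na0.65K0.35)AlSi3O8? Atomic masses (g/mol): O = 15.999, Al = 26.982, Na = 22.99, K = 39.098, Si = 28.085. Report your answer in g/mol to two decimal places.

The formula mass is the sum 0.65(22.99) + 0.35(39.098) + 1(26.982) + 3(28.085) + 8(15.999).

267.86 g/mol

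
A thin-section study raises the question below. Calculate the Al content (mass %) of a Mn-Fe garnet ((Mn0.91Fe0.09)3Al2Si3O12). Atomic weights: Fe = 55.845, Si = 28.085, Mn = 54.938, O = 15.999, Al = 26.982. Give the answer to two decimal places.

Molar mass of (Mn0.91Fe0.09)3Al2Si3O12: 2.73·54.938 + 0.27·55.845 + 2·26.982 + 3·28.085 + 12·15.999 = 495.266 g/mol.
Mass of Al per formula unit: 2 × 26.982 = 53.964 g.
Weight fraction Al = 53.964 / 495.266 = 0.1090.

10.90 mass %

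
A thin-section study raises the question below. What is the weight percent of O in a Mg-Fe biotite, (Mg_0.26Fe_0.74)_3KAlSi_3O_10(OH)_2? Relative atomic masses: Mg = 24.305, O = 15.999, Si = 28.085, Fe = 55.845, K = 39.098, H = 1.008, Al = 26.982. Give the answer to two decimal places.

Formula mass = 0.78×24.305 + 2.22×55.845 + 1×39.098 + 1×26.982 + 3×28.085 + 12×15.999 + 2×1.008 = 487.273 g/mol, of which 191.988 g is O.
So O makes up 191.988/487.273 = 0.3940 of the mass, i.e. 39.40%.

39.40 mass %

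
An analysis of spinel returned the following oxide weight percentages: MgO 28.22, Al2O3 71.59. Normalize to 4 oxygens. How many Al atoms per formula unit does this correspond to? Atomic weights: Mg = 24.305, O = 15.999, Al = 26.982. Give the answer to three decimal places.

2.001 Al apfu

28.22 wt% MgO ÷ 40.304 g/mol = 0.70018 mol, giving 0.70018 Mg and 0.70018 O.
71.59 wt% Al2O3 ÷ 101.961 g/mol = 0.70213 mol, giving 1.40426 Al and 2.10639 O.
Oxygen sums to 2.80657; scaling by 4/2.80657 = 1.42523 puts the formula on 4 O.
Al: 1.40426 × 1.42523 = 2.001 atoms per formula unit.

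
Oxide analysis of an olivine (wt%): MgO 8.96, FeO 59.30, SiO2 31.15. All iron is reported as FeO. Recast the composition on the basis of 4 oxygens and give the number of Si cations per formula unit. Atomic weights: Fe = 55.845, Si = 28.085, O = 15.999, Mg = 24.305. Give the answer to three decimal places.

MgO: 8.96/40.304 = 0.22231 mol → 0.22231 mol Mg, 0.22231 mol O.
FeO: 59.30/71.844 = 0.82540 mol → 0.82540 mol Fe, 0.82540 mol O.
SiO2: 31.15/60.083 = 0.51845 mol → 0.51845 mol Si, 1.03690 mol O.
Total oxygen = 2.08461 mol. Normalization factor = 4/2.08461 = 1.91882.
Si per 4 O = 0.51845 × 1.91882 = 0.995.

0.995 Si apfu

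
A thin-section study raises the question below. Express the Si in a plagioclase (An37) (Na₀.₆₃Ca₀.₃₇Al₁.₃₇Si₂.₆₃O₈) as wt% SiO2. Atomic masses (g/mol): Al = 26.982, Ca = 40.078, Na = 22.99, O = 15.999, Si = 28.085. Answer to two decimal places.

58.93 wt%

M(Na₀.₆₃Ca₀.₃₇Al₁.₃₇Si₂.₆₃O₈) = 268.133 g/mol; M(SiO2) = 60.083 g/mol.
Moles SiO2 per formula unit = 2.63 Si ÷ 1 = 2.6300.
SiO2 fraction = (2.6300 × 60.083) / 268.133 = 158.018/268.133 = 0.5893.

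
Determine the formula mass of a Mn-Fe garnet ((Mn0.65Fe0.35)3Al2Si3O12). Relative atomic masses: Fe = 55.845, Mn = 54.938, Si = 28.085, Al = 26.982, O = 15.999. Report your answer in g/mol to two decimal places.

M = 1.95*54.938 + 1.05*55.845 + 2*26.982 + 3*28.085 + 12*15.999

495.97 g/mol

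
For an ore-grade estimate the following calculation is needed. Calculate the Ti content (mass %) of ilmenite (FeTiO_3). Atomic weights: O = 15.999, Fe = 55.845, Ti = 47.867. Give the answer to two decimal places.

M(FeTiO_3) = 151.709 g/mol.
Ti contributes 1 × 47.867 = 47.867 g per mole.
47.867/151.709 = 0.3155 → 31.55%.

31.55 mass %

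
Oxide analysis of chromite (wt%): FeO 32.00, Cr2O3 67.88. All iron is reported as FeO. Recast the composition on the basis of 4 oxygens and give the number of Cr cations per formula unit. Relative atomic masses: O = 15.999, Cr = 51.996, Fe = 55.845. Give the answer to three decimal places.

2.001 Cr apfu

FeO: 32.00/71.844 = 0.44541 mol → 0.44541 mol Fe, 0.44541 mol O.
Cr2O3: 67.88/151.989 = 0.44661 mol → 0.89322 mol Cr, 1.33983 mol O.
Total oxygen = 1.78524 mol. Normalization factor = 4/1.78524 = 2.24060.
Cr per 4 O = 0.89322 × 2.24060 = 2.001.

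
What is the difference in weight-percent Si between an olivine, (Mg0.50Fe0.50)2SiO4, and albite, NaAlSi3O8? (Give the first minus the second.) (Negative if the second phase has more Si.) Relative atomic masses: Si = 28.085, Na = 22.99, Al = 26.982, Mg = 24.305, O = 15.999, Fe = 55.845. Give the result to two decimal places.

-15.82 percentage points

First mineral: 28.085 g Si in 172.231 g formula = 16.31 wt% Si.
Second mineral: 84.255 g Si in 262.219 g formula = 32.13 wt% Si.
16.31% − 32.13% gives a difference of -15.82 percentage points.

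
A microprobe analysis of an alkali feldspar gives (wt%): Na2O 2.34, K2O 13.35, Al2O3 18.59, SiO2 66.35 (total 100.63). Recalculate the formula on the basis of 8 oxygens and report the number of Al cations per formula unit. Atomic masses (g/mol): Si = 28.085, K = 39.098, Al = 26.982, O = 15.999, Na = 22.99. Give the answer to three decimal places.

0.994 Al apfu

2.34 wt% Na2O ÷ 61.979 g/mol = 0.03775 mol, giving 0.07550 Na and 0.03775 O.
13.35 wt% K2O ÷ 94.195 g/mol = 0.14173 mol, giving 0.28346 K and 0.14173 O.
18.59 wt% Al2O3 ÷ 101.961 g/mol = 0.18232 mol, giving 0.36464 Al and 0.54696 O.
66.35 wt% SiO2 ÷ 60.083 g/mol = 1.10431 mol, giving 1.10431 Si and 2.20862 O.
Oxygen sums to 2.93506; scaling by 8/2.93506 = 2.72567 puts the formula on 8 O.
Al: 0.36464 × 2.72567 = 0.994 atoms per formula unit.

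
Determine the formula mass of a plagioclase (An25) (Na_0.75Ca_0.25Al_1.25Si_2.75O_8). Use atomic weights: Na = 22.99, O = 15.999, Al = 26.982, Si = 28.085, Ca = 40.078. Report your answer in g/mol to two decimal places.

The formula mass is the sum 0.75·22.99 + 0.25·40.078 + 1.25·26.982 + 2.75·28.085 + 8·15.999.

266.22 g/mol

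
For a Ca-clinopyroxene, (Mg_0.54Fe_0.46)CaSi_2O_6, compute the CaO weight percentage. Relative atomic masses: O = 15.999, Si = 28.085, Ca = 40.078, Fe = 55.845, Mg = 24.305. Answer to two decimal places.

24.27 wt%

Molar mass of (Mg_0.54Fe_0.46)CaSi_2O_6 = 0.54*24.305 + 0.46*55.845 + 1*40.078 + 2*28.085 + 6*15.999 = 231.055 g/mol.
Each formula unit contains 1 Ca, equivalent to 1/1 = 1.0000 mol CaO.
M(CaO) = 1×40.078 + 1×15.999 = 56.077 g/mol.
Mass of CaO per formula unit = 1.0000 × 56.077 = 56.077 g.
CaO wt% = 56.077 / 231.055 × 100 = 24.27%.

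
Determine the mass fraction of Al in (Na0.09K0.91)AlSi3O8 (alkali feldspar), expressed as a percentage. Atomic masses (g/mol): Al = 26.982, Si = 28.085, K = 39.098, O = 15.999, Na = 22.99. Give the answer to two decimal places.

9.75 wt%

Formula mass = 0.09·22.99 + 0.91·39.098 + 1·26.982 + 3·28.085 + 8·15.999 = 276.877 g/mol, of which 26.982 g is Al.
So Al makes up 26.982/276.877 = 0.0975 of the mass, i.e. 9.75%.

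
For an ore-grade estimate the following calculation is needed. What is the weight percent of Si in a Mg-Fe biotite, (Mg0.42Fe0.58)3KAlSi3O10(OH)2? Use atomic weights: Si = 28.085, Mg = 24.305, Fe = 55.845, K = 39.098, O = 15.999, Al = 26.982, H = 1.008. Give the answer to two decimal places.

17.85 weight percent

Formula mass = 1.26*24.305 + 1.74*55.845 + 1*39.098 + 1*26.982 + 3*28.085 + 12*15.999 + 2*1.008 = 472.134 g/mol, of which 84.255 g is Si.
So Si makes up 84.255/472.134 = 0.1785 of the mass, i.e. 17.85%.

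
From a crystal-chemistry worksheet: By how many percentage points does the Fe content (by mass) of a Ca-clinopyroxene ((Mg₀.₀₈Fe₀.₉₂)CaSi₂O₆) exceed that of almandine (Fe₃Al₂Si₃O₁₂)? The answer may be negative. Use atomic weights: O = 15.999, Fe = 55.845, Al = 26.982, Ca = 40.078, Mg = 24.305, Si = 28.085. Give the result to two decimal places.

-12.74 percentage points

First mineral: 51.377 g Fe in 245.564 g formula = 20.92 wt% Fe.
Second mineral: 167.535 g Fe in 497.742 g formula = 33.66 wt% Fe.
20.92% − 33.66% gives a difference of -12.74 percentage points.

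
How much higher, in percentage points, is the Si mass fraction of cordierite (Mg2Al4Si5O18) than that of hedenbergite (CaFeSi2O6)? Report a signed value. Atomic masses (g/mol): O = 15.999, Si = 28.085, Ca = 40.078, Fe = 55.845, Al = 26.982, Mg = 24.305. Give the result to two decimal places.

Si in Mg2Al4Si5O18: molar mass 584.945 g/mol; 5×28.085 = 140.425 g → 24.01 wt%.
Si in CaFeSi2O6: molar mass 248.087 g/mol; 2×28.085 = 56.170 g → 22.64 wt%.
Difference = 24.01 − 22.64 = 1.37 percentage points.

1.37 percentage points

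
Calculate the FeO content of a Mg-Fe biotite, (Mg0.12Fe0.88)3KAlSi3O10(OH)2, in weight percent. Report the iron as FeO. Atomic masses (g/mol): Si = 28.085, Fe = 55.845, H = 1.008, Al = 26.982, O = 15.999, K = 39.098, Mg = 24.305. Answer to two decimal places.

Molar mass of (Mg0.12Fe0.88)3KAlSi3O10(OH)2 = 0.36×24.305 + 2.64×55.845 + 1×39.098 + 1×26.982 + 3×28.085 + 12×15.999 + 2×1.008 = 500.520 g/mol.
Each formula unit contains 2.64 Fe, equivalent to 2.64/1 = 2.6400 mol FeO.
M(FeO) = 1×55.845 + 1×15.999 = 71.844 g/mol.
Mass of FeO per formula unit = 2.6400 × 71.844 = 189.668 g.
FeO wt% = 189.668 / 500.520 × 100 = 37.89%.

37.89 wt%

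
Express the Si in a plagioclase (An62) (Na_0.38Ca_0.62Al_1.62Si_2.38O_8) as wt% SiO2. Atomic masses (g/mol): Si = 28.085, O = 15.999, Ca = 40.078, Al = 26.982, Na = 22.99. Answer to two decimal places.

Formula mass = 272.130 g/mol.
2.38 Si → 2.3800 mol SiO2 per formula unit; M(SiO2) = 60.083, so SiO2 mass = 142.998 g.
142.998/272.130 × 100 = 52.55 wt%.

52.55 wt%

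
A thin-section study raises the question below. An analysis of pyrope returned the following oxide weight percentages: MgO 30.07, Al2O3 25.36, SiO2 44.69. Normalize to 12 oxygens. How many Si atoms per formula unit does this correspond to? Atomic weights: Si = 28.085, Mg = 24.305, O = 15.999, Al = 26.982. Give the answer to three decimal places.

2.995 Si apfu

MgO (M=40.304): mol = 0.74608; Mg = 0.74608, O = 0.74608.
Al2O3 (M=101.961): mol = 0.24872; Al = 0.49744, O = 0.74616.
SiO2 (M=60.083): mol = 0.74380; Si = 0.74380, O = 1.48760.
ΣO = 2.97984; factor = 12/ΣO = 4.02706.
Si apfu = 0.74380 × 4.02706 = 2.995.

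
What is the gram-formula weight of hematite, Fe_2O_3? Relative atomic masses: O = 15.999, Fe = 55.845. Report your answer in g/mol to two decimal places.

159.69 g/mol

M = 2·55.845 + 3·15.999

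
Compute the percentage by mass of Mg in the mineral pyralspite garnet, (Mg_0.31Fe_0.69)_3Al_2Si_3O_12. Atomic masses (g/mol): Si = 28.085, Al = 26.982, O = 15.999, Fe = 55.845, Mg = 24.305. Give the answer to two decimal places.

4.83 weight percent

Formula mass = 0.93·24.305 + 2.07·55.845 + 2·26.982 + 3·28.085 + 12·15.999 = 468.410 g/mol, of which 22.604 g is Mg.
So Mg makes up 22.604/468.410 = 0.0483 of the mass, i.e. 4.83%.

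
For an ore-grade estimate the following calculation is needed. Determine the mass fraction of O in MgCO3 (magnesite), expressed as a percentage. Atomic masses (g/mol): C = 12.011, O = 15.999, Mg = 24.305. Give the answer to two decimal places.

56.93 wt%

Molar mass of MgCO3: 1·24.305 + 1·12.011 + 3·15.999 = 84.313 g/mol.
Mass of O per formula unit: 3 × 15.999 = 47.997 g.
Weight fraction O = 47.997 / 84.313 = 0.5693.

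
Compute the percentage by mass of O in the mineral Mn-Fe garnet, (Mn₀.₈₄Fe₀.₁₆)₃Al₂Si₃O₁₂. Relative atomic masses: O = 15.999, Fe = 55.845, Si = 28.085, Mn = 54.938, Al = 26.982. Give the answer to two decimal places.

38.75 mass %

Formula mass = 2.52·54.938 + 0.48·55.845 + 2·26.982 + 3·28.085 + 12·15.999 = 495.456 g/mol, of which 191.988 g is O.
So O makes up 191.988/495.456 = 0.3875 of the mass, i.e. 38.75%.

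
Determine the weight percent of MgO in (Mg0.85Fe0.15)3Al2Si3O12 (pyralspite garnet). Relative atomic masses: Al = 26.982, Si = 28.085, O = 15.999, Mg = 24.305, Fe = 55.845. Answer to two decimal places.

24.63 wt%

Molar mass of (Mg0.85Fe0.15)3Al2Si3O12 = 2.55×24.305 + 0.45×55.845 + 2×26.982 + 3×28.085 + 12×15.999 = 417.315 g/mol.
Each formula unit contains 2.55 Mg, equivalent to 2.55/1 = 2.5500 mol MgO.
M(MgO) = 1×24.305 + 1×15.999 = 40.304 g/mol.
Mass of MgO per formula unit = 2.5500 × 40.304 = 102.775 g.
MgO wt% = 102.775 / 417.315 × 100 = 24.63%.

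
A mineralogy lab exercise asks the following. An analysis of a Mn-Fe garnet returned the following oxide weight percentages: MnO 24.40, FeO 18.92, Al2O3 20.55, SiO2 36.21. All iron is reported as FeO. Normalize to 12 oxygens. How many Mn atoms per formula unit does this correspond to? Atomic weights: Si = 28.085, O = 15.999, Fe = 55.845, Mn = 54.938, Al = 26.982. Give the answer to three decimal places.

1.708 Mn apfu

24.40 wt% MnO ÷ 70.937 g/mol = 0.34397 mol, giving 0.34397 Mn and 0.34397 O.
18.92 wt% FeO ÷ 71.844 g/mol = 0.26335 mol, giving 0.26335 Fe and 0.26335 O.
20.55 wt% Al2O3 ÷ 101.961 g/mol = 0.20155 mol, giving 0.40310 Al and 0.60465 O.
36.21 wt% SiO2 ÷ 60.083 g/mol = 0.60267 mol, giving 0.60267 Si and 1.20534 O.
Oxygen sums to 2.41731; scaling by 12/2.41731 = 4.96420 puts the formula on 12 O.
Mn: 0.34397 × 4.96420 = 1.708 atoms per formula unit.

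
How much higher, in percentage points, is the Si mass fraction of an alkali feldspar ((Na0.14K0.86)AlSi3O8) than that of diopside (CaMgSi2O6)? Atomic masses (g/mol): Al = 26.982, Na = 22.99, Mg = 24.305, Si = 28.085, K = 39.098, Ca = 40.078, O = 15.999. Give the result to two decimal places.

4.58 percentage points

First mineral: 84.255 g Si in 276.072 g formula = 30.52 wt% Si.
Second mineral: 56.170 g Si in 216.547 g formula = 25.94 wt% Si.
30.52% − 25.94% gives a difference of 4.58 percentage points.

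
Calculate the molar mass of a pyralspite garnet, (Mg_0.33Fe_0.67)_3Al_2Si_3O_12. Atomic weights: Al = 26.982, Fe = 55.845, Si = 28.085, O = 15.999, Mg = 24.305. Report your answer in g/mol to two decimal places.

M = 0.99*24.305 + 2.01*55.845 + 2*26.982 + 3*28.085 + 12*15.999

466.52 g/mol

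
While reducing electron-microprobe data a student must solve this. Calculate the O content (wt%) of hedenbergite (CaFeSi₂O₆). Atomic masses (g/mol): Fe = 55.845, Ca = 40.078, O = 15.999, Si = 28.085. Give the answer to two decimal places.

38.69 wt%

Molar mass of CaFeSi₂O₆: 1*40.078 + 1*55.845 + 2*28.085 + 6*15.999 = 248.087 g/mol.
Mass of O per formula unit: 6 × 15.999 = 95.994 g.
Weight fraction O = 95.994 / 248.087 = 0.3869.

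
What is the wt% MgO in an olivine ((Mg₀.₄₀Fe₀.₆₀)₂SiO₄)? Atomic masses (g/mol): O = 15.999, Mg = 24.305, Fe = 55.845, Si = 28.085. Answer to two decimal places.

M((Mg₀.₄₀Fe₀.₆₀)₂SiO₄) = 178.539 g/mol; M(MgO) = 40.304 g/mol.
Moles MgO per formula unit = 0.80 Mg ÷ 1 = 0.8000.
MgO fraction = (0.8000 × 40.304) / 178.539 = 32.243/178.539 = 0.1806.

18.06 wt%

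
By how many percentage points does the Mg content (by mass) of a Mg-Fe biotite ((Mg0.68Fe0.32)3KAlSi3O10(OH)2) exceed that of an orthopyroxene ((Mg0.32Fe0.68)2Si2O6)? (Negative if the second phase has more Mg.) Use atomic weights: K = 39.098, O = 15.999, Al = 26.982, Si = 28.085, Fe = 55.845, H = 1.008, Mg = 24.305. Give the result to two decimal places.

Mg in (Mg0.68Fe0.32)3KAlSi3O10(OH)2: molar mass 447.532 g/mol; 2.04×24.305 = 49.582 g → 11.08 wt%.
Mg in (Mg0.32Fe0.68)2Si2O6: molar mass 243.668 g/mol; 0.64×24.305 = 15.555 g → 6.38 wt%.
Difference = 11.08 − 6.38 = 4.70 percentage points.

4.70 percentage points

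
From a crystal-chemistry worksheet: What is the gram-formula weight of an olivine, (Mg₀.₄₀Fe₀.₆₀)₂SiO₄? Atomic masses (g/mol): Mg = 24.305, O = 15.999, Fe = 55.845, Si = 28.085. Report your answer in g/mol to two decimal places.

178.54 g/mol

Mg: 0.80 × 24.305 = 19.4440
Fe: 1.20 × 55.845 = 67.0140
Si: 1 × 28.085 = 28.0850
O: 4 × 15.999 = 63.9960
Summing the contributions gives the formula mass.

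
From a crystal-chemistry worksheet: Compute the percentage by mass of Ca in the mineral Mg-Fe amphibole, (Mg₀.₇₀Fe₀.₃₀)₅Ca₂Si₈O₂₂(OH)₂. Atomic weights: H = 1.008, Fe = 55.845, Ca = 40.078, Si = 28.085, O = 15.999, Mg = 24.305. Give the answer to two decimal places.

9.32 mass %

M((Mg₀.₇₀Fe₀.₃₀)₅Ca₂Si₈O₂₂(OH)₂) = 859.663 g/mol.
Ca contributes 2 × 40.078 = 80.156 g per mole.
80.156/859.663 = 0.0932 → 9.32%.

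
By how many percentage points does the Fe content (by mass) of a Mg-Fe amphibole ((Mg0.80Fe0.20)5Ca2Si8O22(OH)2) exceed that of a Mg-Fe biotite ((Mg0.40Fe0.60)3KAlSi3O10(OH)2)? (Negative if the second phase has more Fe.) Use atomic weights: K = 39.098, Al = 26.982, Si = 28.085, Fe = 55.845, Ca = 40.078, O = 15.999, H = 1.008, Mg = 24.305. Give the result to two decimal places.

First mineral: 55.845 g Fe in 843.893 g formula = 6.62 wt% Fe.
Second mineral: 100.521 g Fe in 474.026 g formula = 21.21 wt% Fe.
6.62% − 21.21% gives a difference of -14.59 percentage points.

-14.59 percentage points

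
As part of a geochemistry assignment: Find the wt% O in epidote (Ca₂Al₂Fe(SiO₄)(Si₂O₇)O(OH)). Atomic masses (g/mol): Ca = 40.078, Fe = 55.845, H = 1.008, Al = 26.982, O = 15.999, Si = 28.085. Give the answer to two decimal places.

43.04 mass %

Formula mass = 2×40.078 + 2×26.982 + 1×55.845 + 3×28.085 + 13×15.999 + 1×1.008 = 483.215 g/mol, of which 207.987 g is O.
So O makes up 207.987/483.215 = 0.4304 of the mass, i.e. 43.04%.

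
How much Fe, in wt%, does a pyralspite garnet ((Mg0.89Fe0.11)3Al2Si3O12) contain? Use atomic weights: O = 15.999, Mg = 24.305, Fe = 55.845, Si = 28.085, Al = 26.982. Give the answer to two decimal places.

Molar mass of (Mg0.89Fe0.11)3Al2Si3O12: 2.67*24.305 + 0.33*55.845 + 2*26.982 + 3*28.085 + 12*15.999 = 413.530 g/mol.
Mass of Fe per formula unit: 0.33 × 55.845 = 18.429 g.
Weight fraction Fe = 18.429 / 413.530 = 0.0446.

4.46 wt%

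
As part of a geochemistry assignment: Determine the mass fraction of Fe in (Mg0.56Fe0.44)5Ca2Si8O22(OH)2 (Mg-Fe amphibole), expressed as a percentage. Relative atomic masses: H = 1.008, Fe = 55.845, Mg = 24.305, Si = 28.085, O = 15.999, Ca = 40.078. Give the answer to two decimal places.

Molar mass of (Mg0.56Fe0.44)5Ca2Si8O22(OH)2: 2.80×24.305 + 2.20×55.845 + 2×40.078 + 8×28.085 + 24×15.999 + 2×1.008 = 881.741 g/mol.
Mass of Fe per formula unit: 2.20 × 55.845 = 122.859 g.
Weight fraction Fe = 122.859 / 881.741 = 0.1393.

13.93 mass %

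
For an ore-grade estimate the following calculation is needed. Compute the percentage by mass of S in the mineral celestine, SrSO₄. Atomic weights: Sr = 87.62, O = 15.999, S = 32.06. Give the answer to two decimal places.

17.45 weight percent

M(SrSO₄) = 183.676 g/mol.
S contributes 1 × 32.06 = 32.060 g per mole.
32.060/183.676 = 0.1745 → 17.45%.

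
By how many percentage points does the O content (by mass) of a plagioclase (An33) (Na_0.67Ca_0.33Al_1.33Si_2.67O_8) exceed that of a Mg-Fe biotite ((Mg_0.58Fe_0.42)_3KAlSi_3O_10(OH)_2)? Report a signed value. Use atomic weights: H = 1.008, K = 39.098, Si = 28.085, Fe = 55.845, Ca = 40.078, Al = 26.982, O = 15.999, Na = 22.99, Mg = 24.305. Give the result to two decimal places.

M(Na_0.67Ca_0.33Al_1.33Si_2.67O_8) = 267.494 g/mol, so wt% O = 127.992/267.494 × 100 = 47.85%.
M((Mg_0.58Fe_0.42)_3KAlSi_3O_10(OH)_2) = 456.994 g/mol, so wt% O = 191.988/456.994 × 100 = 42.01%.
47.85 − 42.01 = 5.84 pp.

5.84 percentage points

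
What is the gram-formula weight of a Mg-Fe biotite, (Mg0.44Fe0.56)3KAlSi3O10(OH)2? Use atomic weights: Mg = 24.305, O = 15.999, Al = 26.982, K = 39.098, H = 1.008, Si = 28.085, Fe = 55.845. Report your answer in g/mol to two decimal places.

470.24 g/mol

The formula mass is the sum 1.32·24.305 + 1.68·55.845 + 1·39.098 + 1·26.982 + 3·28.085 + 12·15.999 + 2·1.008.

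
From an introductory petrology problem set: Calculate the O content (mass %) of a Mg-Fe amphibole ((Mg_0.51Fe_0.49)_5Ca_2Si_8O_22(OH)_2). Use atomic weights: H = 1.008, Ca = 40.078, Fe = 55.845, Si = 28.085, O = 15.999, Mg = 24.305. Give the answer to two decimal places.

M((Mg_0.51Fe_0.49)_5Ca_2Si_8O_22(OH)_2) = 889.626 g/mol.
O contributes 24 × 15.999 = 383.976 g per mole.
383.976/889.626 = 0.4316 → 43.16%.

43.16 mass %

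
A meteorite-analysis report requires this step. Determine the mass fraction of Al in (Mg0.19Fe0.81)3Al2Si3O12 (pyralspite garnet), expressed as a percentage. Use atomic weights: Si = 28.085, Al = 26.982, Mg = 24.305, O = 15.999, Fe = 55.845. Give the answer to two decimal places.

Formula mass = 0.57·24.305 + 2.43·55.845 + 2·26.982 + 3·28.085 + 12·15.999 = 479.764 g/mol, of which 53.964 g is Al.
So Al makes up 53.964/479.764 = 0.1125 of the mass, i.e. 11.25%.

11.25 mass %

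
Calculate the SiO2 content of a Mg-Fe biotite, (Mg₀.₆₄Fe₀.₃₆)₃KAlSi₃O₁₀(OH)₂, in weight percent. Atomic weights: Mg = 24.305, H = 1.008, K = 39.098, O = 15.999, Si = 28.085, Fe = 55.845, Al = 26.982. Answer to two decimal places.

39.94 wt%

M((Mg₀.₆₄Fe₀.₃₆)₃KAlSi₃O₁₀(OH)₂) = 451.317 g/mol; M(SiO2) = 60.083 g/mol.
Moles SiO2 per formula unit = 3 Si ÷ 1 = 3.0000.
SiO2 fraction = (3.0000 × 60.083) / 451.317 = 180.249/451.317 = 0.3994.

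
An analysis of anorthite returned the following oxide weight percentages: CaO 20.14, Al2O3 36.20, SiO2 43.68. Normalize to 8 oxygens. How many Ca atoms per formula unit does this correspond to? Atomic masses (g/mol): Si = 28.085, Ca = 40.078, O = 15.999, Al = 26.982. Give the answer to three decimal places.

CaO: 20.14/56.077 = 0.35915 mol → 0.35915 mol Ca, 0.35915 mol O.
Al2O3: 36.20/101.961 = 0.35504 mol → 0.71008 mol Al, 1.06512 mol O.
SiO2: 43.68/60.083 = 0.72699 mol → 0.72699 mol Si, 1.45398 mol O.
Total oxygen = 2.87825 mol. Normalization factor = 8/2.87825 = 2.77947.
Ca per 8 O = 0.35915 × 2.77947 = 0.998.

0.998 Ca apfu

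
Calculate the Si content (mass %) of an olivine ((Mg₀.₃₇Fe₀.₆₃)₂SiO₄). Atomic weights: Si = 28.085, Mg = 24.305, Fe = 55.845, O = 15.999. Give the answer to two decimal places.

Formula mass = 0.74*24.305 + 1.26*55.845 + 1*28.085 + 4*15.999 = 180.431 g/mol, of which 28.085 g is Si.
So Si makes up 28.085/180.431 = 0.1557 of the mass, i.e. 15.57%.

15.57 mass %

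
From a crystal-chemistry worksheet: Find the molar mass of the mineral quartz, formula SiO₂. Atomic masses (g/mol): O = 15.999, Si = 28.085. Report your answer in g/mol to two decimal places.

60.08 g/mol

Si: 1 × 28.085 = 28.0850
O: 2 × 15.999 = 31.9980
Summing the contributions gives the formula mass.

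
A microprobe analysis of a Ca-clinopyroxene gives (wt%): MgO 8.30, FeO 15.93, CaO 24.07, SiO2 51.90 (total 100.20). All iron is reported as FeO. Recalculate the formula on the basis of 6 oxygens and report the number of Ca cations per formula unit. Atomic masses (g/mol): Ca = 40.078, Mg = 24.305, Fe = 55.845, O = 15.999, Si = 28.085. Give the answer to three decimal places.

0.996 Ca apfu

MgO: 8.30/40.304 = 0.20593 mol → 0.20593 mol Mg, 0.20593 mol O.
FeO: 15.93/71.844 = 0.22173 mol → 0.22173 mol Fe, 0.22173 mol O.
CaO: 24.07/56.077 = 0.42923 mol → 0.42923 mol Ca, 0.42923 mol O.
SiO2: 51.90/60.083 = 0.86381 mol → 0.86381 mol Si, 1.72762 mol O.
Total oxygen = 2.58451 mol. Normalization factor = 6/2.58451 = 2.32152.
Ca per 6 O = 0.42923 × 2.32152 = 0.996.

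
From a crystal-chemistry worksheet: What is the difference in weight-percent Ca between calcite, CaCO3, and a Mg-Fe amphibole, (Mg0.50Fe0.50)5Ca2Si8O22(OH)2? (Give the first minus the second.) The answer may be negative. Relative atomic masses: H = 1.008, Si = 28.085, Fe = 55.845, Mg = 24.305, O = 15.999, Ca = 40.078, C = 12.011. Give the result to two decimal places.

31.05 percentage points

Ca in CaCO3: molar mass 100.086 g/mol; 1×40.078 = 40.078 g → 40.04 wt%.
Ca in (Mg0.50Fe0.50)5Ca2Si8O22(OH)2: molar mass 891.203 g/mol; 2×40.078 = 80.156 g → 8.99 wt%.
Difference = 40.04 − 8.99 = 31.05 percentage points.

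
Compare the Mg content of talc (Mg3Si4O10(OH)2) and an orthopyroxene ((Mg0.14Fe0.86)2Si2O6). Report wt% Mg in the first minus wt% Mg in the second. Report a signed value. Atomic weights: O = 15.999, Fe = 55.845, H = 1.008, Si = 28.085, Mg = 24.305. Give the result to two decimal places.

M(Mg3Si4O10(OH)2) = 379.259 g/mol, so wt% Mg = 72.915/379.259 × 100 = 19.23%.
M((Mg0.14Fe0.86)2Si2O6) = 255.023 g/mol, so wt% Mg = 6.805/255.023 × 100 = 2.67%.
19.23 − 2.67 = 16.56 pp.

16.56 percentage points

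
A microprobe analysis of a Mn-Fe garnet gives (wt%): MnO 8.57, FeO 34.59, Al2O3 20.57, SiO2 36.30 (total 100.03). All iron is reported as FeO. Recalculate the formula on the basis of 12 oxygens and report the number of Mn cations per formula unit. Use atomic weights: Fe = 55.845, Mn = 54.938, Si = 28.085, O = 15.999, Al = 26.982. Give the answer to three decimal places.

8.57 wt% MnO ÷ 70.937 g/mol = 0.12081 mol, giving 0.12081 Mn and 0.12081 O.
34.59 wt% FeO ÷ 71.844 g/mol = 0.48146 mol, giving 0.48146 Fe and 0.48146 O.
20.57 wt% Al2O3 ÷ 101.961 g/mol = 0.20174 mol, giving 0.40348 Al and 0.60522 O.
36.30 wt% SiO2 ÷ 60.083 g/mol = 0.60416 mol, giving 0.60416 Si and 1.20832 O.
Oxygen sums to 2.41581; scaling by 12/2.41581 = 4.96728 puts the formula on 12 O.
Mn: 0.12081 × 4.96728 = 0.600 atoms per formula unit.

0.600 Mn apfu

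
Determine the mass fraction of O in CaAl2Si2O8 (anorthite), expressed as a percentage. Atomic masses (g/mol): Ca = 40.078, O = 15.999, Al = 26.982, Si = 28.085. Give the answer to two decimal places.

M(CaAl2Si2O8) = 278.204 g/mol.
O contributes 8 × 15.999 = 127.992 g per mole.
127.992/278.204 = 0.4601 → 46.01%.

46.01 mass %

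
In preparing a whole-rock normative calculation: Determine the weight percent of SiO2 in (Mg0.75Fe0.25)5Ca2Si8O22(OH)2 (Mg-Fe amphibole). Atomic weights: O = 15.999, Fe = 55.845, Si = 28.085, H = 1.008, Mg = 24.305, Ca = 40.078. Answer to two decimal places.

Molar mass of (Mg0.75Fe0.25)5Ca2Si8O22(OH)2 = 3.75×24.305 + 1.25×55.845 + 2×40.078 + 8×28.085 + 24×15.999 + 2×1.008 = 851.778 g/mol.
Each formula unit contains 8 Si, equivalent to 8/1 = 8.0000 mol SiO2.
M(SiO2) = 1×28.085 + 2×15.999 = 60.083 g/mol.
Mass of SiO2 per formula unit = 8.0000 × 60.083 = 480.664 g.
SiO2 wt% = 480.664 / 851.778 × 100 = 56.43%.

56.43 wt%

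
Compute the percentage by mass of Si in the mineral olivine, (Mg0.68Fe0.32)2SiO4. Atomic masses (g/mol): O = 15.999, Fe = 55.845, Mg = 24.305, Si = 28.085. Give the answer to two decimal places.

17.46 mass %

Formula mass = 1.36×24.305 + 0.64×55.845 + 1×28.085 + 4×15.999 = 160.877 g/mol, of which 28.085 g is Si.
So Si makes up 28.085/160.877 = 0.1746 of the mass, i.e. 17.46%.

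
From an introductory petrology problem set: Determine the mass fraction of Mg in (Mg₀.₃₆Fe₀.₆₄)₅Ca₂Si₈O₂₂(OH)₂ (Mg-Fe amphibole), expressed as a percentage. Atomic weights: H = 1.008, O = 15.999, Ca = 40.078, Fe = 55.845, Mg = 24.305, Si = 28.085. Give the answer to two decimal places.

M((Mg₀.₃₆Fe₀.₆₄)₅Ca₂Si₈O₂₂(OH)₂) = 913.281 g/mol.
Mg contributes 1.80 × 24.305 = 43.749 g per mole.
43.749/913.281 = 0.0479 → 4.79%.

4.79 wt%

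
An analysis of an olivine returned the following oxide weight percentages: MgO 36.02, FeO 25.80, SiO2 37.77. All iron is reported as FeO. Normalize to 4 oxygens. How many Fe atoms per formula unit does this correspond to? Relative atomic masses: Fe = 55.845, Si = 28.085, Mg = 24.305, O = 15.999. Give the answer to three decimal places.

36.02 wt% MgO ÷ 40.304 g/mol = 0.89371 mol, giving 0.89371 Mg and 0.89371 O.
25.80 wt% FeO ÷ 71.844 g/mol = 0.35911 mol, giving 0.35911 Fe and 0.35911 O.
37.77 wt% SiO2 ÷ 60.083 g/mol = 0.62863 mol, giving 0.62863 Si and 1.25726 O.
Oxygen sums to 2.51008; scaling by 4/2.51008 = 1.59357 puts the formula on 4 O.
Fe: 0.35911 × 1.59357 = 0.572 atoms per formula unit.

0.572 Fe apfu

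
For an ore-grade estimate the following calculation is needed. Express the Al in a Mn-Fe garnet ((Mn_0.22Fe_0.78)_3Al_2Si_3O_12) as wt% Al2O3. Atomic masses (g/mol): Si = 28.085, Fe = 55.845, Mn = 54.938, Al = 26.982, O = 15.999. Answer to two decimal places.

20.51 wt%

M((Mn_0.22Fe_0.78)_3Al_2Si_3O_12) = 497.143 g/mol; M(Al2O3) = 101.961 g/mol.
Moles Al2O3 per formula unit = 2 Al ÷ 2 = 1.0000.
Al2O3 fraction = (1.0000 × 101.961) / 497.143 = 101.961/497.143 = 0.2051.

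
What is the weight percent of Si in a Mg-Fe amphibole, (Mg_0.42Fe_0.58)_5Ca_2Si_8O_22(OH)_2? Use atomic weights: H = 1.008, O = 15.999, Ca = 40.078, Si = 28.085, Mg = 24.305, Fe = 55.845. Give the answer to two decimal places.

Formula mass = 2.10·24.305 + 2.90·55.845 + 2·40.078 + 8·28.085 + 24·15.999 + 2·1.008 = 903.819 g/mol, of which 224.680 g is Si.
So Si makes up 224.680/903.819 = 0.2486 of the mass, i.e. 24.86%.

24.86 wt%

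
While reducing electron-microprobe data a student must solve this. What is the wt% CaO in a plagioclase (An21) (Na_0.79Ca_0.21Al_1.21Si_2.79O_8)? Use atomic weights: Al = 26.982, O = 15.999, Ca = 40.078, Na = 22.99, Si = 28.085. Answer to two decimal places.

4.43 wt%

Formula mass = 265.576 g/mol.
0.21 Ca → 0.2100 mol CaO per formula unit; M(CaO) = 56.077, so CaO mass = 11.776 g.
11.776/265.576 × 100 = 4.43 wt%.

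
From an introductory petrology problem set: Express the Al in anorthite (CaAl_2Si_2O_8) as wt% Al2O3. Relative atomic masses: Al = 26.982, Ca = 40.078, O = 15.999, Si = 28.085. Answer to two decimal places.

Molar mass of CaAl_2Si_2O_8 = 1*40.078 + 2*26.982 + 2*28.085 + 8*15.999 = 278.204 g/mol.
Each formula unit contains 2 Al, equivalent to 2/2 = 1.0000 mol Al2O3.
M(Al2O3) = 2×26.982 + 3×15.999 = 101.961 g/mol.
Mass of Al2O3 per formula unit = 1.0000 × 101.961 = 101.961 g.
Al2O3 wt% = 101.961 / 278.204 × 100 = 36.65%.

36.65 wt%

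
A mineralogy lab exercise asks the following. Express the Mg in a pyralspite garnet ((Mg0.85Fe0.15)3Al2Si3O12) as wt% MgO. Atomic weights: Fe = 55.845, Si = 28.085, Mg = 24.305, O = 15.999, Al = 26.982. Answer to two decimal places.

Molar mass of (Mg0.85Fe0.15)3Al2Si3O12 = 2.55*24.305 + 0.45*55.845 + 2*26.982 + 3*28.085 + 12*15.999 = 417.315 g/mol.
Each formula unit contains 2.55 Mg, equivalent to 2.55/1 = 2.5500 mol MgO.
M(MgO) = 1×24.305 + 1×15.999 = 40.304 g/mol.
Mass of MgO per formula unit = 2.5500 × 40.304 = 102.775 g.
MgO wt% = 102.775 / 417.315 × 100 = 24.63%.

24.63 wt%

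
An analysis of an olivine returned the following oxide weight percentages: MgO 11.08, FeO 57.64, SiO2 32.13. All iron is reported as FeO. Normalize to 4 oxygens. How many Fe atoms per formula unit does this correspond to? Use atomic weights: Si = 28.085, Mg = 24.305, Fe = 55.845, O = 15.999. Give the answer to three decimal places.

1.495 Fe apfu

MgO: 11.08/40.304 = 0.27491 mol → 0.27491 mol Mg, 0.27491 mol O.
FeO: 57.64/71.844 = 0.80229 mol → 0.80229 mol Fe, 0.80229 mol O.
SiO2: 32.13/60.083 = 0.53476 mol → 0.53476 mol Si, 1.06952 mol O.
Total oxygen = 2.14672 mol. Normalization factor = 4/2.14672 = 1.86331.
Fe per 4 O = 0.80229 × 1.86331 = 1.495.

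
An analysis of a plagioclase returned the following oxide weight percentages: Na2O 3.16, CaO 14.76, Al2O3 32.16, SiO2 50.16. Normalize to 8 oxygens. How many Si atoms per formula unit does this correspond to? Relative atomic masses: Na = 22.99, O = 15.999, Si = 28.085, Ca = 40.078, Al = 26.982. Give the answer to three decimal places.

Na2O (M=61.979): mol = 0.05099; Na = 0.10198, O = 0.05099.
CaO (M=56.077): mol = 0.26321; Ca = 0.26321, O = 0.26321.
Al2O3 (M=101.961): mol = 0.31541; Al = 0.63082, O = 0.94623.
SiO2 (M=60.083): mol = 0.83485; Si = 0.83485, O = 1.66970.
ΣO = 2.93013; factor = 8/ΣO = 2.73025.
Si apfu = 0.83485 × 2.73025 = 2.279.

2.279 Si apfu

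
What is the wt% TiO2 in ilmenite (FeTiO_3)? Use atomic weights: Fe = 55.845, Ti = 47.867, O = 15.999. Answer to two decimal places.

Formula mass = 151.709 g/mol.
1 Ti → 1.0000 mol TiO2 per formula unit; M(TiO2) = 79.865, so TiO2 mass = 79.865 g.
79.865/151.709 × 100 = 52.64 wt%.

52.64 wt%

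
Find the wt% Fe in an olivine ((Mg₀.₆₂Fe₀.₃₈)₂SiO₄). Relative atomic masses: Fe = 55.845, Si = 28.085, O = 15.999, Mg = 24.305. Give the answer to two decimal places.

25.78 weight percent

Formula mass = 1.24*24.305 + 0.76*55.845 + 1*28.085 + 4*15.999 = 164.661 g/mol, of which 42.442 g is Fe.
So Fe makes up 42.442/164.661 = 0.2578 of the mass, i.e. 25.78%.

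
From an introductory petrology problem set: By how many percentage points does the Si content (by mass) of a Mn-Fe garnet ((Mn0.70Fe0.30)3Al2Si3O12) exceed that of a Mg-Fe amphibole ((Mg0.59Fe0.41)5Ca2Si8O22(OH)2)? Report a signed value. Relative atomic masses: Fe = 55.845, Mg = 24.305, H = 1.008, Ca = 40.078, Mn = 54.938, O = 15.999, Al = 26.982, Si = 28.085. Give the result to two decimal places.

Si in (Mn0.70Fe0.30)3Al2Si3O12: molar mass 495.837 g/mol; 3×28.085 = 84.255 g → 16.99 wt%.
Si in (Mg0.59Fe0.41)5Ca2Si8O22(OH)2: molar mass 877.010 g/mol; 8×28.085 = 224.680 g → 25.62 wt%.
Difference = 16.99 − 25.62 = -8.63 percentage points.

-8.63 percentage points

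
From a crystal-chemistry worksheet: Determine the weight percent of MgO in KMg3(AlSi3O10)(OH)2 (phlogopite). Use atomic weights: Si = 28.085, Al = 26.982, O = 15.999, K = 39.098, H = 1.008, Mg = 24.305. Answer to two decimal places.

28.98 wt%

Formula mass = 417.254 g/mol.
3 Mg → 3.0000 mol MgO per formula unit; M(MgO) = 40.304, so MgO mass = 120.912 g.
120.912/417.254 × 100 = 28.98 wt%.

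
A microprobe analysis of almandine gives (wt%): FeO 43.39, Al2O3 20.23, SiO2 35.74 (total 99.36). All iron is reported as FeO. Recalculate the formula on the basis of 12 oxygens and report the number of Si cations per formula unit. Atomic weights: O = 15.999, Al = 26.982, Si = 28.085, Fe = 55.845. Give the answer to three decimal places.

FeO (M=71.844): mol = 0.60395; Fe = 0.60395, O = 0.60395.
Al2O3 (M=101.961): mol = 0.19841; Al = 0.39682, O = 0.59523.
SiO2 (M=60.083): mol = 0.59484; Si = 0.59484, O = 1.18968.
ΣO = 2.38886; factor = 12/ΣO = 5.02332.
Si apfu = 0.59484 × 5.02332 = 2.988.

2.988 Si apfu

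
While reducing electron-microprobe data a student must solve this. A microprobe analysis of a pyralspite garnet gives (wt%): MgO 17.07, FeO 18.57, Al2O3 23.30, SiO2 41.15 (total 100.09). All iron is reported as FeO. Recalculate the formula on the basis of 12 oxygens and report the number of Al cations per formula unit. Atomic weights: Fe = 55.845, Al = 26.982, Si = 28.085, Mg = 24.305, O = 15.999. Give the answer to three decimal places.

2.004 Al apfu

MgO (M=40.304): mol = 0.42353; Mg = 0.42353, O = 0.42353.
FeO (M=71.844): mol = 0.25848; Fe = 0.25848, O = 0.25848.
Al2O3 (M=101.961): mol = 0.22852; Al = 0.45704, O = 0.68556.
SiO2 (M=60.083): mol = 0.68489; Si = 0.68489, O = 1.36978.
ΣO = 2.73735; factor = 12/ΣO = 4.38380.
Al apfu = 0.45704 × 4.38380 = 2.004.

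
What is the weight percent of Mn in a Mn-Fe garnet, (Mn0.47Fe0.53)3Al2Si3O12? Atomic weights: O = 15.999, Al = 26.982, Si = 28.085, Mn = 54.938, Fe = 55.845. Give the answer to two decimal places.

15.60 wt%

Formula mass = 1.41·54.938 + 1.59·55.845 + 2·26.982 + 3·28.085 + 12·15.999 = 496.463 g/mol, of which 77.463 g is Mn.
So Mn makes up 77.463/496.463 = 0.1560 of the mass, i.e. 15.60%.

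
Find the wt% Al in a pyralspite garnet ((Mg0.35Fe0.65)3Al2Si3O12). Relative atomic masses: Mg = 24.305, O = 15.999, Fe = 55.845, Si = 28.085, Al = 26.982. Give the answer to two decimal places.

11.61 mass %

M((Mg0.35Fe0.65)3Al2Si3O12) = 464.625 g/mol.
Al contributes 2 × 26.982 = 53.964 g per mole.
53.964/464.625 = 0.1161 → 11.61%.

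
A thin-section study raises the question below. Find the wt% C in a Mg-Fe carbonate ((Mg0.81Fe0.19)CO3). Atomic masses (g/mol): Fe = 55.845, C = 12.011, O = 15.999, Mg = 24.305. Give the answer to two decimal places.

13.30 weight percent

M((Mg0.81Fe0.19)CO3) = 90.306 g/mol.
C contributes 1 × 12.011 = 12.011 g per mole.
12.011/90.306 = 0.1330 → 13.30%.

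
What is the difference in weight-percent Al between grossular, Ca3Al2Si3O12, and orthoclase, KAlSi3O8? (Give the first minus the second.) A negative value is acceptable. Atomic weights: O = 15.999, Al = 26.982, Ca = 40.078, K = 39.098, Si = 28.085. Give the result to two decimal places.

2.29 percentage points

First mineral: 53.964 g Al in 450.441 g formula = 11.98 wt% Al.
Second mineral: 26.982 g Al in 278.327 g formula = 9.69 wt% Al.
11.98% − 9.69% gives a difference of 2.29 percentage points.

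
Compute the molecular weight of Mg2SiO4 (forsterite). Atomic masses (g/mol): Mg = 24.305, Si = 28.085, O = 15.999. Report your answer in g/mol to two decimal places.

140.69 g/mol

The formula mass is the sum 2·24.305 + 1·28.085 + 4·15.999.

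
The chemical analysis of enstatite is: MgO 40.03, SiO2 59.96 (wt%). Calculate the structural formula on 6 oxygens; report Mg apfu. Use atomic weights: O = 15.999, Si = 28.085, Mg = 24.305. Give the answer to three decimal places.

1.994 Mg apfu

40.03 wt% MgO ÷ 40.304 g/mol = 0.99320 mol, giving 0.99320 Mg and 0.99320 O.
59.96 wt% SiO2 ÷ 60.083 g/mol = 0.99795 mol, giving 0.99795 Si and 1.99590 O.
Oxygen sums to 2.98910; scaling by 6/2.98910 = 2.00729 puts the formula on 6 O.
Mg: 0.99320 × 2.00729 = 1.994 atoms per formula unit.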